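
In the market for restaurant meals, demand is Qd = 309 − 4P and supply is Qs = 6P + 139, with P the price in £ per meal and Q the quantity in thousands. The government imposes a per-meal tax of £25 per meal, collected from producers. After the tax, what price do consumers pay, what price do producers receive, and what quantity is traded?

Without the tax, 309 − 4P = 6P + 139 gives 10P = 170, so P* = £17 and Q* = 241.
With the tax collected from producers, supply shifts: Qs = 6(P − 25) + 139.
Solving gives Q = 181 with consumers paying £32 and producers receiving £7 (the £25 wedge).
The less price-elastic side of the market bears the larger share of a per-unit tax.

Consumers pay £32; producers receive £7; quantity = 181.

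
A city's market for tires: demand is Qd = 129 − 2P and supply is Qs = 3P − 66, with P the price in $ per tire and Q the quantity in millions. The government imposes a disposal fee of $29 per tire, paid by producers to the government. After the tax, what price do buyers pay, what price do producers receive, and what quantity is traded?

Buyers pay $56.4; producers receive $27.4; quantity = 16.2.

Before the tax: set 129 − 2P = 3P − 66 → P* = $39, Q* = 51.
With the tax collected from producers, supply shifts: Qs = 3(P − 29) − 66.
Solving gives Q = 16.2 with buyers paying $56.4 and producers receiving $27.4 (the $29 wedge).
The less price-elastic side of the market bears the larger share of a per-unit tax.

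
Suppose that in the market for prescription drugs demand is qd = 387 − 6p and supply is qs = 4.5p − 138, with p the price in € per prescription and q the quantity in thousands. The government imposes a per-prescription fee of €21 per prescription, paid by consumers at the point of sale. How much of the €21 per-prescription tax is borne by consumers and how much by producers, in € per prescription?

Consumers bear €9 per prescription; producers bear €12 per prescription.

Without the tax, 387 − 6p = 4.5p − 138 gives 10.5p = 525, so p* = €50 and q* = 87.
With the tax collected from consumers, demand (in seller-price terms) shifts: qd = 387 − 6(p + 21).
Solving gives q = 33 with consumers paying €59 and producers receiving €38 (the €21 wedge).
Burden on consumers: €9; on producers: €12. (They sum to €21.)
The less price-elastic side of the market bears the larger share of a per-unit tax.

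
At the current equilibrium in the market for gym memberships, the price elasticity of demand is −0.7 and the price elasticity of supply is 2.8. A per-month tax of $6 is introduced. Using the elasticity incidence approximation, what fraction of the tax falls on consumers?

Incidence ratio: consumers' share ≈ εs / (εs + |εd|) = 2.8 / (2.8 + 0.7) = 0.8.
Supply is the more elastic side, so consumers bear the larger share.

Consumers' share ≈ 0.8.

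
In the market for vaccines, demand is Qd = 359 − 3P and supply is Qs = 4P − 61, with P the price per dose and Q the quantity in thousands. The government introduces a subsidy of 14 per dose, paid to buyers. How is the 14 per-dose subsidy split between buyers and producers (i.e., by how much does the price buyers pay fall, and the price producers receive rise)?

Buyers gain 8 per dose; producers gain 6 per dose.

Before the subsidy: set 359 − 3P = 4P − 61 → P* = 60, Q* = 179.
With a per-unit subsidy paid to buyers, each effectively pays P − 14, so demand becomes Qd = 359 − 3(P − 14).
New equilibrium: buyers pay 52, producers receive 66, Q = 203. (Wedge: Pb − Ps = −14.)
Gain to buyers: 8; to producers: 6. (They sum to 14.)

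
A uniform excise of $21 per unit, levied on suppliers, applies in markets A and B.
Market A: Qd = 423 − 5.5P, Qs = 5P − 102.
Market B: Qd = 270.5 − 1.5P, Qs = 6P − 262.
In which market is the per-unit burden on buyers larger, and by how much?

Market A: pre-tax P* = $50, Q* = 148; post-tax Q = 93; per-unit burden on buyers = $10.
Market B: pre-tax P* = $71, Q* = 164; post-tax Q = 138.8; per-unit burden on buyers = $16.8.
Difference: $10 vs $16.8 → market B is larger by $6.8.

Market B, by $6.8.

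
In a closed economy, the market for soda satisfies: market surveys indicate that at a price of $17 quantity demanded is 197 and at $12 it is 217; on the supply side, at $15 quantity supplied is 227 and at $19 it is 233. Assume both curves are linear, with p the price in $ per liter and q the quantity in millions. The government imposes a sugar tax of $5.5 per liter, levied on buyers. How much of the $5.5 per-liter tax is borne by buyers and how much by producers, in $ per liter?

Buyers bear $1.5 per liter; producers bear $4 per liter.

Demand slope: (217 − 197)/(12 − 17) = -4, so qd = 265 − 4p.
Supply slope: (233 − 227)/(19 − 15) = 1.5, so qs = 1.5p + 204.5.
Before the tax: set 265 − 4p = 1.5p + 204.5 → p* = $11, q* = 221.
With the tax collected from buyers, demand (in seller-price terms) shifts: qd = 265 − 4(p + 5.5).
Solving gives q = 215 with buyers paying $12.5 and producers receiving $7 (the $5.5 wedge).
Burden on buyers: $1.5; on producers: $4. (They sum to $5.5.)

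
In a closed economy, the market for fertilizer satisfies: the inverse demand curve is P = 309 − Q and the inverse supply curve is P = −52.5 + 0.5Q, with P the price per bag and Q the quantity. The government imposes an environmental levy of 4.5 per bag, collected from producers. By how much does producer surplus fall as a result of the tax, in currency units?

Rewrite in direct form: Qd = 309 − P and Qs = 2P + 105.
Without the tax, 309 − P = 2P + 105 gives 3P = 204, so P* = 68 and Q* = 241.
With the tax collected from producers, supply shifts: Qs = 2(P − 4.5) + 105.
New equilibrium: buyers pay 71, producers receive 66.5, Q = 238. (Wedge: Pb − Ps = 4.5.)
ΔPS is the trapezoid between Q = 238 and Q = 241 of height 1.5: ½ · (241 + 238) · 1.5 = 359.25.

Producer surplus falls by 359.25.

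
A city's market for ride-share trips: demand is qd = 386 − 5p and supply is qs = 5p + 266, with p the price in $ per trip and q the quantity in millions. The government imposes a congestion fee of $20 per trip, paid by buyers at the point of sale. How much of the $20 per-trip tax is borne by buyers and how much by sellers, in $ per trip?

Buyers bear $10 per trip; sellers bear $10 per trip.

Before the tax: set 386 − 5p = 5p + 266 → p* = $12, q* = 326.
With the tax collected from buyers, demand (in seller-price terms) shifts: qd = 386 − 5(p + 20).
New equilibrium: buyers pay $22, sellers receive $2, q = 276. (Wedge: pb − ps = 20.)
Burden on buyers: $10; on sellers: $10. (They sum to $20.)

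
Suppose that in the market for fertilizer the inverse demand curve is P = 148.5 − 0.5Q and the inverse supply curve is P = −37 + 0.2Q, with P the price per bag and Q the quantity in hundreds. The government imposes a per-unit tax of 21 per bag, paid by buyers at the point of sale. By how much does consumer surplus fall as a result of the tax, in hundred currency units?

Rewrite in direct form: Qd = 297 − 2P and Qs = 5P + 185.
Before the tax: set 297 − 2P = 5P + 185 → P* = 16, Q* = 265.
With the tax collected from buyers, demand (in seller-price terms) shifts: Qd = 297 − 2(P + 21).
Solving gives Q = 235 with buyers paying 31 and suppliers receiving 10 (the 21 wedge).
ΔCS is the trapezoid between Q = 235 and Q = 265 of height 15: ½ · (265 + 235) · 15 = 3750.

Consumer surplus falls by 3750 hundred.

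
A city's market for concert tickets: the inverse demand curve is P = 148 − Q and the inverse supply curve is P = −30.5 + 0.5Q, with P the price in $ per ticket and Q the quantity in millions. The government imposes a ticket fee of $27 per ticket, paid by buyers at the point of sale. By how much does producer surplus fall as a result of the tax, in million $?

Rewrite in direct form: Qd = 148 − P and Qs = 2P + 61.
Before the tax: set 148 − P = 2P + 61 → P* = $29, Q* = 119.
With the tax collected from buyers, demand (in seller-price terms) shifts: Qd = 148 − (P + 27).
New equilibrium: buyers pay $47, producers receive $20, Q = 101. (Wedge: Pb − Ps = 27.)
ΔPS is the trapezoid between Q = 101 and Q = 119 of height $9: ½ · (119 + 101) · 9 = $990.

Producer surplus falls by $990 million.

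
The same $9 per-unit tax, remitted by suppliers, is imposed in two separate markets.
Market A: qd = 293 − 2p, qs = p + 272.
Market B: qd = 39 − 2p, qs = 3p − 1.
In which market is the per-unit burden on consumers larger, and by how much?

Market A: pre-tax p* = $7, q* = 279; post-tax q = 273; per-unit burden on consumers = $3.
Market B: pre-tax p* = $8, q* = 23; post-tax q = 12.2; per-unit burden on consumers = $5.4.
Difference: $3 vs $5.4 → market B is larger by $2.4.

Market B, by $2.4.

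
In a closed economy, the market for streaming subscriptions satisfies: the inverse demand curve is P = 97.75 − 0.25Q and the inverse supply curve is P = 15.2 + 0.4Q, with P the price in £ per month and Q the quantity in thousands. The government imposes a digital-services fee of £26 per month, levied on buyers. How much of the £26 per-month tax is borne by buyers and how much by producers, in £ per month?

Buyers bear £10 per month; producers bear £16 per month.

Rewrite in direct form: Qd = 391 − 4P and Qs = 2.5P − 38.
Before the tax: set 391 − 4P = 2.5P − 38 → P* = £66, Q* = 127.
With the tax collected from buyers, demand (in seller-price terms) shifts: Qd = 391 − 4(P + 26).
Solving gives Q = 87 with buyers paying £76 and producers receiving £50 (the £26 wedge).
Burden on buyers: £10; on producers: £16. (They sum to £26.)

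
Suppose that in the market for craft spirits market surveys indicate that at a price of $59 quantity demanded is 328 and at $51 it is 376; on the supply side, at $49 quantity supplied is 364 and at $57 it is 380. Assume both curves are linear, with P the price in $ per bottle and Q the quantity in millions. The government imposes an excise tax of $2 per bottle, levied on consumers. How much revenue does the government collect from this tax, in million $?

Demand slope: (376 − 328)/(51 − 59) = -6, so Qd = 682 − 6P.
Supply slope: (380 − 364)/(57 − 49) = 2, so Qs = 2P + 266.
Without the tax, 682 − 6P = 2P + 266 gives 8P = 416, so P* = $52 and Q* = 370.
With the tax collected from consumers, demand (in seller-price terms) shifts: Qd = 682 − 6(P + 2).
Solving gives Q = 367 with consumers paying $52.5 and producers receiving $50.5 (the $2 wedge).
Revenue = t · Q = 2 · 367 = $734.

Tax revenue = $734 million.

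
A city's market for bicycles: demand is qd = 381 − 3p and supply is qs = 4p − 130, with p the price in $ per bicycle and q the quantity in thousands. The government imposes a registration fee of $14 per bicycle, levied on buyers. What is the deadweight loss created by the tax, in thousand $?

Deadweight loss = $168 thousand.

Before the tax: set 381 − 3p = 4p − 130 → p* = $73, q* = 162.
With the tax collected from buyers, demand (in seller-price terms) shifts: qd = 381 − 3(p + 14).
New equilibrium: buyers pay $81, sellers receive $67, q = 138. (Wedge: pb − ps = 14.)
Quantity falls by |ΔQ| = |162 − 138| = 24.
DWL = ½ · t · |ΔQ| = ½ · 14 · 24 = $168.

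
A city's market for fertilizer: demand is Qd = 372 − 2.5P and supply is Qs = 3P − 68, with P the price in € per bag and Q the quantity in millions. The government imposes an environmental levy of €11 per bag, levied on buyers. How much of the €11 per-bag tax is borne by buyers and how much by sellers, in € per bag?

Buyers bear €6 per bag; sellers bear €5 per bag.

Before the tax: set 372 − 2.5P = 3P − 68 → P* = €80, Q* = 172.
With the tax collected from buyers, demand (in seller-price terms) shifts: Qd = 372 − 2.5(P + 11).
Solving gives Q = 157 with buyers paying €86 and sellers receiving €75 (the €11 wedge).
Burden on buyers: €6; on sellers: €5. (They sum to €11.)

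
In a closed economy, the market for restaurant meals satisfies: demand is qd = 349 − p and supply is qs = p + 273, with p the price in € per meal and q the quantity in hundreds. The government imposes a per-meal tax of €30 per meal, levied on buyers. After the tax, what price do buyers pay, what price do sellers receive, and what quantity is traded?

Before the tax: set 349 − p = p + 273 → p* = €38, q* = 311.
With the tax collected from buyers, demand (in seller-price terms) shifts: qd = 349 − (p + 30).
New equilibrium: buyers pay €53, sellers receive €23, q = 296. (Wedge: pb − ps = 30.)

Buyers pay €53; sellers receive €23; quantity = 296.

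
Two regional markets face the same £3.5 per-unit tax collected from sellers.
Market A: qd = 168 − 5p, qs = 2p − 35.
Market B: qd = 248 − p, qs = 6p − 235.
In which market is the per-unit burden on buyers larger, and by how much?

Market A: pre-tax p* = £29, q* = 23; post-tax q = 18; per-unit burden on buyers = £1.
Market B: pre-tax p* = £69, q* = 179; post-tax q = 176; per-unit burden on buyers = £3.
Difference: £1 vs £3 → market B is larger by £2.

Market B, by £2.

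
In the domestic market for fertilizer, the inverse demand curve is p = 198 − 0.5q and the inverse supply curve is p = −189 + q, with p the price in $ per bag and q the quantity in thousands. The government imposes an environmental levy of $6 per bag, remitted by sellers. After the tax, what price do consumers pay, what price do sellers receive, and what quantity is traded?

Consumers pay $71; sellers receive $65; quantity = 254.

Rewrite in direct form: qd = 396 − 2p and qs = p + 189.
Before the tax: set 396 − 2p = p + 189 → p* = $69, q* = 258.
With the tax collected from sellers, supply shifts: qs = (p − 6) + 189.
New equilibrium: consumers pay $71, sellers receive $65, q = 254. (Wedge: pb − ps = 6.)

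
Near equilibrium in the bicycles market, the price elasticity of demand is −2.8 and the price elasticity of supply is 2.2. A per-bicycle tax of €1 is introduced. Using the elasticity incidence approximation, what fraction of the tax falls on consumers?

Incidence ratio: consumers' share ≈ εs / (εs + |εd|) = 2.2 / (2.2 + 2.8) = 0.44.
Supply is the less elastic side, so consumers bear the smaller share.

Consumers' share ≈ 0.44.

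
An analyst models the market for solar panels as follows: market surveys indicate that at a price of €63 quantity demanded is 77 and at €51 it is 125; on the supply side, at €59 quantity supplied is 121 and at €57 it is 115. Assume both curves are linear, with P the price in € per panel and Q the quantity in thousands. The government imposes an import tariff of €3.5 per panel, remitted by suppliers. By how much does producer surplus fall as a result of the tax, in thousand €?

Demand slope: (125 − 77)/(51 − 63) = -4, so Qd = 329 − 4P.
Supply slope: (115 − 121)/(57 − 59) = 3, so Qs = 3P − 56.
Without the tax, 329 − 4P = 3P − 56 gives 7P = 385, so P* = €55 and Q* = 109.
With the tax collected from suppliers, supply shifts: Qs = 3(P − 3.5) − 56.
Solving gives Q = 103 with consumers paying €56.5 and suppliers receiving €53 (the €3.5 wedge).
ΔPS is the trapezoid between Q = 103 and Q = 109 of height €2: ½ · (109 + 103) · 2 = €212.

Producer surplus falls by €212 thousand.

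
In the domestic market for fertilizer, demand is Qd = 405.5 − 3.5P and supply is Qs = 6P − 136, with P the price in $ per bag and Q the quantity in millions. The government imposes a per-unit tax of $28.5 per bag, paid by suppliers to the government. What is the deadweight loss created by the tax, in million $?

Without the tax, 405.5 − 3.5P = 6P − 136 gives 9.5P = 541.5, so P* = $57 and Q* = 206.
With the tax collected from suppliers, supply shifts: Qs = 6(P − 28.5) − 136.
New equilibrium: buyers pay $75, suppliers receive $46.5, Q = 143. (Wedge: Pb − Ps = 28.5.)
Quantity falls by |ΔQ| = |206 − 143| = 63.
DWL = ½ · t · |ΔQ| = ½ · 28.5 · 63 = $897.75.

Deadweight loss = $897.75 million.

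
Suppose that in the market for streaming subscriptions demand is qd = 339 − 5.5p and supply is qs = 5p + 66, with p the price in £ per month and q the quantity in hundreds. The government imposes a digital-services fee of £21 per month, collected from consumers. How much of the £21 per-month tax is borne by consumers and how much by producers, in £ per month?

Without the tax, 339 − 5.5p = 5p + 66 gives 10.5p = 273, so p* = £26 and q* = 196.
With the tax collected from consumers, demand (in seller-price terms) shifts: qd = 339 − 5.5(p + 21).
Solving gives q = 141 with consumers paying £36 and producers receiving £15 (the £21 wedge).
Burden on consumers: £10; on producers: £11. (They sum to £21.)

Consumers bear £10 per month; producers bear £11 per month.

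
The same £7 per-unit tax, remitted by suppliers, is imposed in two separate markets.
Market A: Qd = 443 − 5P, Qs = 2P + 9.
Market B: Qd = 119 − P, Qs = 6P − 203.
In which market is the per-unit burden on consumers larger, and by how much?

Market A: pre-tax P* = £62, Q* = 133; post-tax Q = 123; per-unit burden on consumers = £2.
Market B: pre-tax P* = £46, Q* = 73; post-tax Q = 67; per-unit burden on consumers = £6.
Difference: £2 vs £6 → market B is larger by £4.

Market B, by £4.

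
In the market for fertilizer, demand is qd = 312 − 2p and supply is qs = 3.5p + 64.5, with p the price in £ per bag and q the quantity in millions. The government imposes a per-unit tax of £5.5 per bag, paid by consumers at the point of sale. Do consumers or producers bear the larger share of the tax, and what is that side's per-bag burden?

Consumers bear the larger share: £3.5 per bag.

Before the tax: set 312 − 2p = 3.5p + 64.5 → p* = £45, q* = 222.
With the tax collected from consumers, demand (in seller-price terms) shifts: qd = 312 − 2(p + 5.5).
New equilibrium: consumers pay £48.5, producers receive £43, q = 215. (Wedge: pb − ps = 5.5.)
Per-bag burden: consumers £3.5, producers £2.
Consumers take the larger share because demand is less price-elastic here (demand slope 2 vs supply slope 3.5).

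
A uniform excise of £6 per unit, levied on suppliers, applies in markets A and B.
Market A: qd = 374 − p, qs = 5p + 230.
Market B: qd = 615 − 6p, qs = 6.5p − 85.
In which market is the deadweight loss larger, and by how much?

Market B, by £41.16.

Market A: pre-tax p* = £24, q* = 350; post-tax q = 345; deadweight loss = £15.
Market B: pre-tax p* = £56, q* = 279; post-tax q = 260.28; deadweight loss = £56.16.
Difference: £15 vs £56.16 → market B is larger by £41.16.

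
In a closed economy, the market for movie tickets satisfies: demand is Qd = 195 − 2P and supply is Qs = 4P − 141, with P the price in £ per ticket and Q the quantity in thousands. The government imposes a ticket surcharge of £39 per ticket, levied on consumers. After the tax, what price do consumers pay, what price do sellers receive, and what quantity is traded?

Consumers pay £82; sellers receive £43; quantity = 31.

Before the tax: set 195 − 2P = 4P − 141 → P* = £56, Q* = 83.
With the tax collected from consumers, demand (in seller-price terms) shifts: Qd = 195 − 2(P + 39).
New equilibrium: consumers pay £82, sellers receive £43, Q = 31. (Wedge: Pb − Ps = 39.)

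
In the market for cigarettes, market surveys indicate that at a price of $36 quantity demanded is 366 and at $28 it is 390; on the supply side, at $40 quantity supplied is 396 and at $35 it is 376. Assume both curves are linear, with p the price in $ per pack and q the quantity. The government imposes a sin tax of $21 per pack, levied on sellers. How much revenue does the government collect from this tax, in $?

Demand slope: (390 − 366)/(28 − 36) = -3, so qd = 474 − 3p.
Supply slope: (376 − 396)/(35 − 40) = 4, so qs = 4p + 236.
Without the tax, 474 − 3p = 4p + 236 gives 7p = 238, so p* = $34 and q* = 372.
With the tax collected from sellers, supply shifts: qs = 4(p − 21) + 236.
Solving gives q = 336 with consumers paying $46 and sellers receiving $25 (the $21 wedge).
Revenue = t · Q = 21 · 336 = $7056.

Tax revenue = $7056.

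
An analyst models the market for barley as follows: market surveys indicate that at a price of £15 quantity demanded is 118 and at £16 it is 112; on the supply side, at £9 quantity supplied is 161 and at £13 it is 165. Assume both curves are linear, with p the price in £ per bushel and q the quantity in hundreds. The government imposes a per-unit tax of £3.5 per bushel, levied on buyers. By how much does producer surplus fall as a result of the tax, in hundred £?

Demand slope: (112 − 118)/(16 − 15) = -6, so qd = 208 − 6p.
Supply slope: (165 − 161)/(13 − 9) = 1, so qs = p + 152.
Without the tax, 208 − 6p = p + 152 gives 7p = 56, so p* = £8 and q* = 160.
With the tax collected from buyers, demand (in seller-price terms) shifts: qd = 208 − 6(p + 3.5).
Solving gives q = 157 with buyers paying £8.5 and producers receiving £5 (the £3.5 wedge).
ΔPS is the trapezoid between Q = 157 and Q = 160 of height £3: ½ · (160 + 157) · 3 = £475.5.

Producer surplus falls by £475.5 hundred.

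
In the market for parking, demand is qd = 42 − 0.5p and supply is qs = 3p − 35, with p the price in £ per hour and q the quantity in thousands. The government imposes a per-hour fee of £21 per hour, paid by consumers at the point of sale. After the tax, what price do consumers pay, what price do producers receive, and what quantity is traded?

Consumers pay £40; producers receive £19; quantity = 22.

Without the tax, 42 − 0.5p = 3p − 35 gives 3.5p = 77, so p* = £22 and q* = 31.
With the tax collected from consumers, demand (in seller-price terms) shifts: qd = 42 − 0.5(p + 21).
New equilibrium: consumers pay £40, producers receive £19, q = 22. (Wedge: pb − ps = 21.)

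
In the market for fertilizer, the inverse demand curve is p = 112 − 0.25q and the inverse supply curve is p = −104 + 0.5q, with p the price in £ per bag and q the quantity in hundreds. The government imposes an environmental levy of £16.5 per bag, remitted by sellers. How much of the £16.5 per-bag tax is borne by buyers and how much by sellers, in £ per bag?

Inverting to q(p) form: qd = 448 − 4p; qs = 2p + 208.
Before the tax: set 448 − 4p = 2p + 208 → p* = £40, q* = 288.
With the tax collected from sellers, supply shifts: qs = 2(p − 16.5) + 208.
Solving gives q = 266 with buyers paying £45.5 and sellers receiving £29 (the £16.5 wedge).
Burden on buyers: £5.5; on sellers: £11. (They sum to £16.5.)

Buyers bear £5.5 per bag; sellers bear £11 per bag.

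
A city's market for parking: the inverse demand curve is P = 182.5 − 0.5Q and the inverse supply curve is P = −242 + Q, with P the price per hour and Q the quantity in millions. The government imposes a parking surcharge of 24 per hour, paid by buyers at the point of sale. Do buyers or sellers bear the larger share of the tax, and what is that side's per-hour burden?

Sellers bear the larger share: 16 per hour.

Rewrite in direct form: Qd = 365 − 2P and Qs = P + 242.
Without the tax, 365 − 2P = P + 242 gives 3P = 123, so P* = 41 and Q* = 283.
With the tax collected from buyers, demand (in seller-price terms) shifts: Qd = 365 − 2(P + 24).
Solving gives Q = 267 with buyers paying 49 and sellers receiving 25 (the 24 wedge).
Per-hour burden: buyers 8, sellers 16.
Sellers take the larger share because supply is less price-elastic here (demand slope 2 vs supply slope 1).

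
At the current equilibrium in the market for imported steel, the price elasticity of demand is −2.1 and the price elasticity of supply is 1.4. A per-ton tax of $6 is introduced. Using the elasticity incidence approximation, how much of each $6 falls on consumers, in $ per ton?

Consumers bear ≈ $2.4 per ton.

Incidence ratio: consumers' share ≈ εs / (εs + |εd|) = 1.4 / (1.4 + 2.1) = 0.4.
So consumers bear ≈ 0.4 × $6 = $2.4; producers bear $3.6.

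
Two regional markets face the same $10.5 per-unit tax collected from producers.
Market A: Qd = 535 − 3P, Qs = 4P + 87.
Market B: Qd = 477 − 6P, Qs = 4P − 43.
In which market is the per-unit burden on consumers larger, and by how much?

Market A: pre-tax P* = $64, Q* = 343; post-tax Q = 325; per-unit burden on consumers = $6.
Market B: pre-tax P* = $52, Q* = 165; post-tax Q = 139.8; per-unit burden on consumers = $4.2.
Difference: $6 vs $4.2 → market A is larger by $1.8.

Market A, by $1.8.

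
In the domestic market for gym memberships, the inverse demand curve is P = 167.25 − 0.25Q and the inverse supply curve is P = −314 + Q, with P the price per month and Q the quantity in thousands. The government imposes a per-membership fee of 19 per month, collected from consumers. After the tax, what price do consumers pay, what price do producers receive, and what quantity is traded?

Rewrite in direct form: Qd = 669 − 4P and Qs = P + 314.
Without the tax, 669 − 4P = P + 314 gives 5P = 355, so P* = 71 and Q* = 385.
With the tax collected from consumers, demand (in seller-price terms) shifts: Qd = 669 − 4(P + 19).
New equilibrium: consumers pay 74.8, producers receive 55.8, Q = 369.8. (Wedge: Pb − Ps = 19.)
The less price-elastic side of the market bears the larger share of a per-unit tax.

Consumers pay 74.8; producers receive 55.8; quantity = 369.8.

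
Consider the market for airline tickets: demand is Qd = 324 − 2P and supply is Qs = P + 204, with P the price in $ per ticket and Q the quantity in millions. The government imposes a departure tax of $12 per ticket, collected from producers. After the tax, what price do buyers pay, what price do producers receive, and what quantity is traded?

Buyers pay $44; producers receive $32; quantity = 236.

Before the tax: set 324 − 2P = P + 204 → P* = $40, Q* = 244.
With the tax collected from producers, supply shifts: Qs = (P − 12) + 204.
Solving gives Q = 236 with buyers paying $44 and producers receiving $32 (the $12 wedge).
The less price-elastic side of the market bears the larger share of a per-unit tax.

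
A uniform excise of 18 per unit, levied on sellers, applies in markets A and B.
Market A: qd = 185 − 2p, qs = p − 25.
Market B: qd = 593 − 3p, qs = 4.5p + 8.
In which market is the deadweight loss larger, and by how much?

Market B, by 183.6.

Market A: pre-tax p* = 70, q* = 45; post-tax q = 33; deadweight loss = 108.
Market B: pre-tax p* = 78, q* = 359; post-tax q = 326.6; deadweight loss = 291.6.
Difference: 108 vs 291.6 → market B is larger by 183.6.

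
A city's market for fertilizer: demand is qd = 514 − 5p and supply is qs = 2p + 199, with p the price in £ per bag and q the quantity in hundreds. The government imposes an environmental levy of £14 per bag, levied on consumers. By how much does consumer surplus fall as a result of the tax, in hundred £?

Without the tax, 514 − 5p = 2p + 199 gives 7p = 315, so p* = £45 and q* = 289.
With the tax collected from consumers, demand (in seller-price terms) shifts: qd = 514 − 5(p + 14).
Solving gives q = 269 with consumers paying £49 and producers receiving £35 (the £14 wedge).
ΔCS is the trapezoid between Q = 269 and Q = 289 of height £4: ½ · (289 + 269) · 4 = £1116.

Consumer surplus falls by £1116 hundred.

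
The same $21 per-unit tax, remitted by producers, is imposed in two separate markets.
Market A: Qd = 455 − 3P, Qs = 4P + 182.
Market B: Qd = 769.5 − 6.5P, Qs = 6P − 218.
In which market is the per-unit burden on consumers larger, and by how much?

Market A, by $1.92.

Market A: pre-tax P* = $39, Q* = 338; post-tax Q = 302; per-unit burden on consumers = $12.
Market B: pre-tax P* = $79, Q* = 256; post-tax Q = 190.48; per-unit burden on consumers = $10.08.
Difference: $12 vs $10.08 → market A is larger by $1.92.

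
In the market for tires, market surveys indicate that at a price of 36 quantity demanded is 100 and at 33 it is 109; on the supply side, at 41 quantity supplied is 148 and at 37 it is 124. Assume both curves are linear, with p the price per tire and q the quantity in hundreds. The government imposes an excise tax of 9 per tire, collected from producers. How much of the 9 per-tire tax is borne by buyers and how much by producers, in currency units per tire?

Buyers bear 6 per tire; producers bear 3 per tire.

Demand slope: (109 − 100)/(33 − 36) = -3, so qd = 208 − 3p.
Supply slope: (124 − 148)/(37 − 41) = 6, so qs = 6p − 98.
Without the tax, 208 − 3p = 6p − 98 gives 9p = 306, so p* = 34 and q* = 106.
With the tax collected from producers, supply shifts: qs = 6(p − 9) − 98.
New equilibrium: buyers pay 40, producers receive 31, q = 88. (Wedge: pb − ps = 9.)
Burden on buyers: 6; on producers: 3. (They sum to 9.)
The less price-elastic side of the market bears the larger share of a per-unit tax.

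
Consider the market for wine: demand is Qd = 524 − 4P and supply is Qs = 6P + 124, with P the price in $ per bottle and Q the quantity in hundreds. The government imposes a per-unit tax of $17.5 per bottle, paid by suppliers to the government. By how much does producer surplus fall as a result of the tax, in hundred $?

Without the tax, 524 − 4P = 6P + 124 gives 10P = 400, so P* = $40 and Q* = 364.
With the tax collected from suppliers, supply shifts: Qs = 6(P − 17.5) + 124.
New equilibrium: buyers pay $50.5, suppliers receive $33, Q = 322. (Wedge: Pb − Ps = 17.5.)
ΔPS is the trapezoid between Q = 322 and Q = 364 of height $7: ½ · (364 + 322) · 7 = $2401.

Producer surplus falls by $2401 hundred.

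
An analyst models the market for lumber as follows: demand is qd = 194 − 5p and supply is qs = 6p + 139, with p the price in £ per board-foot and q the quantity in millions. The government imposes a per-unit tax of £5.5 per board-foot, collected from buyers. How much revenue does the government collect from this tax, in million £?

Tax revenue = £847 million.

Before the tax: set 194 − 5p = 6p + 139 → p* = £5, q* = 169.
With the tax collected from buyers, demand (in seller-price terms) shifts: qd = 194 − 5(p + 5.5).
New equilibrium: buyers pay £8, suppliers receive £2.5, q = 154. (Wedge: pb − ps = 5.5.)
Revenue = t · Q = 5.5 · 154 = £847.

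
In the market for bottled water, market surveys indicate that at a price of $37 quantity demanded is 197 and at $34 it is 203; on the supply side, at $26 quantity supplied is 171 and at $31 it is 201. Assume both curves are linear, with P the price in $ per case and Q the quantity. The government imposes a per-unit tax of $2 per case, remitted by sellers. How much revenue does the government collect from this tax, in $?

Tax revenue = $408.

Demand slope: (203 − 197)/(34 − 37) = -2, so Qd = 271 − 2P.
Supply slope: (201 − 171)/(31 − 26) = 6, so Qs = 6P + 15.
Before the tax: set 271 − 2P = 6P + 15 → P* = $32, Q* = 207.
With the tax collected from sellers, supply shifts: Qs = 6(P − 2) + 15.
Solving gives Q = 204 with buyers paying $33.5 and sellers receiving $31.5 (the $2 wedge).
Revenue = t · Q = 2 · 204 = $408.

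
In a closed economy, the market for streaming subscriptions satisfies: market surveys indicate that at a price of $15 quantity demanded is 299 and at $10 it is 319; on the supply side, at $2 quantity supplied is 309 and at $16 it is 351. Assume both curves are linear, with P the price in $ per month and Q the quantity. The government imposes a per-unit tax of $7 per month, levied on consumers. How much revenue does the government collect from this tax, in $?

Demand slope: (319 − 299)/(10 − 15) = -4, so Qd = 359 − 4P.
Supply slope: (351 − 309)/(16 − 2) = 3, so Qs = 3P + 303.
Before the tax: set 359 − 4P = 3P + 303 → P* = $8, Q* = 327.
With the tax collected from consumers, demand (in seller-price terms) shifts: Qd = 359 − 4(P + 7).
New equilibrium: consumers pay $11, sellers receive $4, Q = 315. (Wedge: Pb − Ps = 7.)
Revenue = t · Q = 7 · 315 = $2205.

Tax revenue = $2205.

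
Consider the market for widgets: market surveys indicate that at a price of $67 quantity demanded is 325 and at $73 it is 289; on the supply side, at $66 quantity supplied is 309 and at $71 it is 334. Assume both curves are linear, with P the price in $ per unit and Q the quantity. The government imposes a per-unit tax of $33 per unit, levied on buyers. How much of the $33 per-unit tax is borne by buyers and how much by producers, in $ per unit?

Buyers bear $15 per unit; producers bear $18 per unit.

Demand slope: (289 − 325)/(73 − 67) = -6, so Qd = 727 − 6P.
Supply slope: (334 − 309)/(71 − 66) = 5, so Qs = 5P − 21.
Before the tax: set 727 − 6P = 5P − 21 → P* = $68, Q* = 319.
With the tax collected from buyers, demand (in seller-price terms) shifts: Qd = 727 − 6(P + 33).
Solving gives Q = 229 with buyers paying $83 and producers receiving $50 (the $33 wedge).
Burden on buyers: $15; on producers: $18. (They sum to $33.)
The less price-elastic side of the market bears the larger share of a per-unit tax.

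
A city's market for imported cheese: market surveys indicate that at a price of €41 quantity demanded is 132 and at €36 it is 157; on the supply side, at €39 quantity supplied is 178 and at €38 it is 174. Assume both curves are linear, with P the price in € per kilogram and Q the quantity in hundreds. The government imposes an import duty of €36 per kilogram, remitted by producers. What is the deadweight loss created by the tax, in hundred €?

Demand slope: (157 − 132)/(36 − 41) = -5, so Qd = 337 − 5P.
Supply slope: (174 − 178)/(38 − 39) = 4, so Qs = 4P + 22.
Before the tax: set 337 − 5P = 4P + 22 → P* = €35, Q* = 162.
With the tax collected from producers, supply shifts: Qs = 4(P − 36) + 22.
Solving gives Q = 82 with buyers paying €51 and producers receiving €15 (the €36 wedge).
Quantity falls by |ΔQ| = |162 − 82| = 80.
DWL = ½ · t · |ΔQ| = ½ · 36 · 80 = €1440.

Deadweight loss = €1440 hundred.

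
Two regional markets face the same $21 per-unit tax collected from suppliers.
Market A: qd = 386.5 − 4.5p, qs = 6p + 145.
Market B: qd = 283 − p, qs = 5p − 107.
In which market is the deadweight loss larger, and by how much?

Market A: pre-tax p* = $23, q* = 283; post-tax q = 229; deadweight loss = $567.
Market B: pre-tax p* = $65, q* = 218; post-tax q = 200.5; deadweight loss = $183.75.
Difference: $567 vs $183.75 → market A is larger by $383.25.

Market A, by $383.25.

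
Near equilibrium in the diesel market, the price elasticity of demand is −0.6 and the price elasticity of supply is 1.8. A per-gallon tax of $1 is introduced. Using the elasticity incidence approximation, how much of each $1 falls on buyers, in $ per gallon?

Incidence ratio: buyers' share ≈ εs / (εs + |εd|) = 1.8 / (1.8 + 0.6) = 0.75.
So buyers bear ≈ 0.75 × $1 = $0.75; suppliers bear $0.25.

Buyers bear ≈ $0.75 per gallon.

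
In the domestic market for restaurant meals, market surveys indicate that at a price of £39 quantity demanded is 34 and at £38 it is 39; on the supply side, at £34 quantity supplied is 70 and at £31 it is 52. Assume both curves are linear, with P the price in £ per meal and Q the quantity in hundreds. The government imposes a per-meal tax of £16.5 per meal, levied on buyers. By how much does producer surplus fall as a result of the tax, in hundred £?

Producer surplus falls by £311.25 hundred.

Demand slope: (39 − 34)/(38 − 39) = -5, so Qd = 229 − 5P.
Supply slope: (52 − 70)/(31 − 34) = 6, so Qs = 6P − 134.
Before the tax: set 229 − 5P = 6P − 134 → P* = £33, Q* = 64.
With the tax collected from buyers, demand (in seller-price terms) shifts: Qd = 229 − 5(P + 16.5).
New equilibrium: buyers pay £42, suppliers receive £25.5, Q = 19. (Wedge: Pb − Ps = 16.5.)
ΔPS is the trapezoid between Q = 19 and Q = 64 of height £7.5: ½ · (64 + 19) · 7.5 = £311.25.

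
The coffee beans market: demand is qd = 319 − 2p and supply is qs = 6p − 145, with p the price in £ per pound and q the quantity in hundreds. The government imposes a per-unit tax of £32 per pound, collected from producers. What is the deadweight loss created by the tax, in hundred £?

Deadweight loss = £768 hundred.

Without the tax, 319 − 2p = 6p − 145 gives 8p = 464, so p* = £58 and q* = 203.
With the tax collected from producers, supply shifts: qs = 6(p − 32) − 145.
Solving gives q = 155 with buyers paying £82 and producers receiving £50 (the £32 wedge).
Quantity falls by |ΔQ| = |203 − 155| = 48.
DWL = ½ · t · |ΔQ| = ½ · 32 · 48 = £768.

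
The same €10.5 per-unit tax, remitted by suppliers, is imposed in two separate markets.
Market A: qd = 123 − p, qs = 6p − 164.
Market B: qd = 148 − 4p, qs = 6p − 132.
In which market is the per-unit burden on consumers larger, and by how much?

Market A, by €2.7.

Market A: pre-tax p* = €41, q* = 82; post-tax q = 73; per-unit burden on consumers = €9.
Market B: pre-tax p* = €28, q* = 36; post-tax q = 10.8; per-unit burden on consumers = €6.3.
Difference: €9 vs €6.3 → market A is larger by €2.7.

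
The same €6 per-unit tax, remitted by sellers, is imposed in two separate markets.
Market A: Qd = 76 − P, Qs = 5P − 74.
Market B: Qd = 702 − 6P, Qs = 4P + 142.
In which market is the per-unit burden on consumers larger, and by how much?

Market A, by €2.6.

Market A: pre-tax P* = €25, Q* = 51; post-tax Q = 46; per-unit burden on consumers = €5.
Market B: pre-tax P* = €56, Q* = 366; post-tax Q = 351.6; per-unit burden on consumers = €2.4.
Difference: €5 vs €2.4 → market A is larger by €2.6.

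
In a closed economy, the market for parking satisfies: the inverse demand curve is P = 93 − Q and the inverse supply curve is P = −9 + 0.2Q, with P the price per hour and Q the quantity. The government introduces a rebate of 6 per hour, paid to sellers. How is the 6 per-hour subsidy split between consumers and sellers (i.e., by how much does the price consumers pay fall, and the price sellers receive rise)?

Inverting to Q(P) form: Qd = 93 − P; Qs = 5P + 45.
Without the subsidy, 93 − P = 5P + 45 gives 6P = 48, so P* = 8 and Q* = 85.
With a per-unit subsidy paid to sellers, each receives P + 6 per unit sold, so supply becomes Qs = 5(P + 6) + 45.
Solving gives Q = 90 with consumers paying 3 and sellers receiving 9 (the 6 wedge).
Gain to consumers: 5; to sellers: 1. (They sum to 6.)

Consumers gain 5 per hour; sellers gain 1 per hour.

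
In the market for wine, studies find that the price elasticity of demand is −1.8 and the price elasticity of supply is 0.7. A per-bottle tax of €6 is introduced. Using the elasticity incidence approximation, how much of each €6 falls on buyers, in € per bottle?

Incidence ratio: buyers' share ≈ εs / (εs + |εd|) = 0.7 / (0.7 + 1.8) = 0.28.
So buyers bear ≈ 0.28 × €6 = €1.68; sellers bear €4.32.

Buyers bear ≈ €1.68 per bottle.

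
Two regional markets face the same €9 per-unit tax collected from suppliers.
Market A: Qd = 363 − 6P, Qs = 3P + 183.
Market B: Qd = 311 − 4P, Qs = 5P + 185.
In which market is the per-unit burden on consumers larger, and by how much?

Market A: pre-tax P* = €20, Q* = 243; post-tax Q = 225; per-unit burden on consumers = €3.
Market B: pre-tax P* = €14, Q* = 255; post-tax Q = 235; per-unit burden on consumers = €5.
Difference: €3 vs €5 → market B is larger by €2.

Market B, by €2.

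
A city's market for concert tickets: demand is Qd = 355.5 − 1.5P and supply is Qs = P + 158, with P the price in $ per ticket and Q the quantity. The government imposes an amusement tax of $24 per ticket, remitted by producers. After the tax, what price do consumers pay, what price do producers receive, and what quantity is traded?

Without the tax, 355.5 − 1.5P = P + 158 gives 2.5P = 197.5, so P* = $79 and Q* = 237.
With the tax collected from producers, supply shifts: Qs = (P − 24) + 158.
New equilibrium: consumers pay $88.6, producers receive $64.6, Q = 222.6. (Wedge: Pb − Ps = 24.)
The less price-elastic side of the market bears the larger share of a per-unit tax.

Consumers pay $88.6; producers receive $64.6; quantity = 222.6.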